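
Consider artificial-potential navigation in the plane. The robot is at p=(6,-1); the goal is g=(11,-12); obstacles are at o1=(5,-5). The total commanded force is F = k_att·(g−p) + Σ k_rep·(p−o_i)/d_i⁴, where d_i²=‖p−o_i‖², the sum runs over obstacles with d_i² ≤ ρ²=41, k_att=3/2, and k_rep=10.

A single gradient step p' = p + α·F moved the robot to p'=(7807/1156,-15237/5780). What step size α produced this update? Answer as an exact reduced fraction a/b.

α = 1/10

F_att = 3/2·(g−p) = 3/2·(5,-11) = (7.5000,-16.5000)
o1: d²=17 ≤ ρ²=41; F_rep = 10·(1,4)/17² = (0.0346,0.1384)
F = F_att + ΣF_rep = (7.5346,-16.3616)
Δp = p'−p = (0.7535,-1.6362); α = Δx/Fx = (871/1156) / (4355/578) = 1/10
check: Δy/Fy = (-9457/5780) / (-9457/578) = 1/10 ✓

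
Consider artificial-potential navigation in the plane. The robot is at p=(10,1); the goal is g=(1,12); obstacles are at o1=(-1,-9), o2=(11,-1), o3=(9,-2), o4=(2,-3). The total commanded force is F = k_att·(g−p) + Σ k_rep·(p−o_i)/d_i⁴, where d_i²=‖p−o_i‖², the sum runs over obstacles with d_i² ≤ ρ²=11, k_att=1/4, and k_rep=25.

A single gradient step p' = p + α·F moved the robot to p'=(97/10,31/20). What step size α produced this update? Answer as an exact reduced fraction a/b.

F_att = 1/4·(g−p) = 1/4·(-9,11) = (-2.2500,2.7500)
o1: d²=221 > ρ²=11 → inactive
o2: d²=5 ≤ ρ²=11; F_rep = 25·(-1,2)/5² = (-1.0000,2.0000)
o3: d²=10 ≤ ρ²=11; F_rep = 25·(1,3)/10² = (0.2500,0.7500)
o4: d²=80 > ρ²=11 → inactive
F = F_att + ΣF_rep = (-3.0000,5.5000)
Δp = p'−p = (-0.3000,0.5500); α = Δx/Fx = (-3/10) / (-3) = 1/10
check: Δy/Fy = (11/20) / (11/2) = 1/10 ✓

α = 1/10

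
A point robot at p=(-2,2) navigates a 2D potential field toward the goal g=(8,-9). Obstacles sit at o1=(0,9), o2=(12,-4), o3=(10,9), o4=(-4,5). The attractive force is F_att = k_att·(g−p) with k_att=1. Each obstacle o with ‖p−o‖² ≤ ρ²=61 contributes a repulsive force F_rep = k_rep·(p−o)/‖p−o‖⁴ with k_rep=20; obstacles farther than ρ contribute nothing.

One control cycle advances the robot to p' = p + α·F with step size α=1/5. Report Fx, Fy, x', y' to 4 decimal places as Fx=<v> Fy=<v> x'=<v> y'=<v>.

F_att = 1·(g−p) = 1·(10,-11) = (10.0000,-11.0000)
o1: d²=53 ≤ ρ²=61; F_rep = 20·(-2,-7)/53² = (-0.0142,-0.0498)
o2: d²=232 > ρ²=61 → inactive
o3: d²=193 > ρ²=61 → inactive
o4: d²=13 ≤ ρ²=61; F_rep = 20·(2,-3)/13² = (0.2367,-0.3550)
F = F_att + ΣF_rep = (10.2224,-11.4049)
p' = p + 1/5·F = (0.0445,-0.2810)

Fx=10.2224 Fy=-11.4049 x'=0.0445 y'=-0.2810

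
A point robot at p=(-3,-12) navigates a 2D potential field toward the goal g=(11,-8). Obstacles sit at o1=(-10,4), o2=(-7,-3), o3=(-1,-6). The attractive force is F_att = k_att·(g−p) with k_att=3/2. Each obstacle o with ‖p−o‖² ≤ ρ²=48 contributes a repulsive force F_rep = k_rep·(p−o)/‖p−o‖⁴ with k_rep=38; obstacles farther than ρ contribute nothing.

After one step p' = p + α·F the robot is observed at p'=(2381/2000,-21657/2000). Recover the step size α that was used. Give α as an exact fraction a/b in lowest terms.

F_att = 3/2·(g−p) = 3/2·(14,4) = (21.0000,6.0000)
o1: d²=305 > ρ²=48 → inactive
o2: d²=97 > ρ²=48 → inactive
o3: d²=40 ≤ ρ²=48; F_rep = 38·(-2,-6)/40² = (-0.0475,-0.1425)
F = F_att + ΣF_rep = (20.9525,5.8575)
Δp = p'−p = (4.1905,1.1715); α = Δx/Fx = (8381/2000) / (8381/400) = 1/5
check: Δy/Fy = (2343/2000) / (2343/400) = 1/5 ✓

α = 1/5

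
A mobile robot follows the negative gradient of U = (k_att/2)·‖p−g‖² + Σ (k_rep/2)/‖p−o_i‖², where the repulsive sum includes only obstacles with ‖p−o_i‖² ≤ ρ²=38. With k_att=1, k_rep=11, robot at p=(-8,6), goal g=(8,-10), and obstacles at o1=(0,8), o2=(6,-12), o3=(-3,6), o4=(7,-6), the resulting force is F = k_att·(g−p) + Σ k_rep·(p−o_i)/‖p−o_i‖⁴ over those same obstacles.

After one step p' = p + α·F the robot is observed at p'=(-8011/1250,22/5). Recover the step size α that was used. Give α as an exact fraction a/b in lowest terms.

α = 1/10

F_att = 1·(g−p) = 1·(16,-16) = (16.0000,-16.0000)
o1: d²=68 > ρ²=38 → inactive
o2: d²=520 > ρ²=38 → inactive
o3: d²=25 ≤ ρ²=38; F_rep = 11·(-5,0)/25² = (-0.0880,0.0000)
o4: d²=369 > ρ²=38 → inactive
F = F_att + ΣF_rep = (15.9120,-16.0000)
Δp = p'−p = (1.5912,-1.6000); α = Δx/Fx = (1989/1250) / (1989/125) = 1/10
check: Δy/Fy = (-8/5) / (-16) = 1/10 ✓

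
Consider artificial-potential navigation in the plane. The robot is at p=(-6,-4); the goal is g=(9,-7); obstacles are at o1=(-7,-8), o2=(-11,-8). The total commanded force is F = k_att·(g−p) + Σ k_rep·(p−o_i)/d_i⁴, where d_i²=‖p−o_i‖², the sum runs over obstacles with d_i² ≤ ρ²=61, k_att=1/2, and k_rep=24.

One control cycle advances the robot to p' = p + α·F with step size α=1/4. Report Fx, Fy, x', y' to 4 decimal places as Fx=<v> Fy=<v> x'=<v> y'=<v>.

F_att = 1/2·(g−p) = 1/2·(15,-3) = (7.5000,-1.5000)
o1: d²=17 ≤ ρ²=61; F_rep = 24·(1,4)/17² = (0.0830,0.3322)
o2: d²=41 ≤ ρ²=61; F_rep = 24·(5,4)/41² = (0.0714,0.0571)
F = F_att + ΣF_rep = (7.6544,-1.1107)
p' = p + 1/4·F = (-4.0864,-4.2777)

Fx=7.6544 Fy=-1.1107 x'=-4.0864 y'=-4.2777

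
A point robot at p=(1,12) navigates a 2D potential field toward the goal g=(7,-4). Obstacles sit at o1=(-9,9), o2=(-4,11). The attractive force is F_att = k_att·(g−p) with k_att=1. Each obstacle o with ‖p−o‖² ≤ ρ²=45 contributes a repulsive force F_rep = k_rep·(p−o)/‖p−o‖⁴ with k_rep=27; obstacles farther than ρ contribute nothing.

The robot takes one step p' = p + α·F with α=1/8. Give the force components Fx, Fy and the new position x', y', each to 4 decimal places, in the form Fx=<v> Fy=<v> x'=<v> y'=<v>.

F_att = 1·(g−p) = 1·(6,-16) = (6.0000,-16.0000)
o1: d²=109 > ρ²=45 → inactive
o2: d²=26 ≤ ρ²=45; F_rep = 27·(5,1)/26² = (0.1997,0.0399)
F = F_att + ΣF_rep = (6.1997,-15.9601)
p' = p + 1/8·F = (1.7750,10.0050)

Fx=6.1997 Fy=-15.9601 x'=1.7750 y'=10.0050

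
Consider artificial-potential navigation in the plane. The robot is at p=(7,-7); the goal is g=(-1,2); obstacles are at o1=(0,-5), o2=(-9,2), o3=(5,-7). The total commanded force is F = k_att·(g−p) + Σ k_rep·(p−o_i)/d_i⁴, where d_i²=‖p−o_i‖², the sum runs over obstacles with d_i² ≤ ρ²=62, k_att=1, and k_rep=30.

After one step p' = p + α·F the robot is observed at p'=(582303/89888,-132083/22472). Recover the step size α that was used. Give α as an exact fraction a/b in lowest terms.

α = 1/8

F_att = 1·(g−p) = 1·(-8,9) = (-8.0000,9.0000)
o1: d²=53 ≤ ρ²=62; F_rep = 30·(7,-2)/53² = (0.0748,-0.0214)
o2: d²=337 > ρ²=62 → inactive
o3: d²=4 ≤ ρ²=62; F_rep = 30·(2,0)/4² = (3.7500,0.0000)
F = F_att + ΣF_rep = (-4.1752,8.9786)
Δp = p'−p = (-0.5219,1.1223); α = Δx/Fx = (-46913/89888) / (-46913/11236) = 1/8
check: Δy/Fy = (25221/22472) / (25221/2809) = 1/8 ✓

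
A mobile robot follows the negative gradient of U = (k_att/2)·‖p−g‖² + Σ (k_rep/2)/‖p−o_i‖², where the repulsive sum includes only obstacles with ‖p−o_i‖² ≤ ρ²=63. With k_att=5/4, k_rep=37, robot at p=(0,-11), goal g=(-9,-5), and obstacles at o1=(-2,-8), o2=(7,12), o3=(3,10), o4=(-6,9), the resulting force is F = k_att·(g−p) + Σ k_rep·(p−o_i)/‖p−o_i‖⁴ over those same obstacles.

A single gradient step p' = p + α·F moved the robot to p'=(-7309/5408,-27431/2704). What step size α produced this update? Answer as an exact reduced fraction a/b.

F_att = 5/4·(g−p) = 5/4·(-9,6) = (-11.2500,7.5000)
o1: d²=13 ≤ ρ²=63; F_rep = 37·(2,-3)/13² = (0.4379,-0.6568)
o2: d²=578 > ρ²=63 → inactive
o3: d²=450 > ρ²=63 → inactive
o4: d²=436 > ρ²=63 → inactive
F = F_att + ΣF_rep = (-10.8121,6.8432)
Δp = p'−p = (-1.3515,0.8554); α = Δx/Fx = (-7309/5408) / (-7309/676) = 1/8
check: Δy/Fy = (2313/2704) / (2313/338) = 1/8 ✓

α = 1/8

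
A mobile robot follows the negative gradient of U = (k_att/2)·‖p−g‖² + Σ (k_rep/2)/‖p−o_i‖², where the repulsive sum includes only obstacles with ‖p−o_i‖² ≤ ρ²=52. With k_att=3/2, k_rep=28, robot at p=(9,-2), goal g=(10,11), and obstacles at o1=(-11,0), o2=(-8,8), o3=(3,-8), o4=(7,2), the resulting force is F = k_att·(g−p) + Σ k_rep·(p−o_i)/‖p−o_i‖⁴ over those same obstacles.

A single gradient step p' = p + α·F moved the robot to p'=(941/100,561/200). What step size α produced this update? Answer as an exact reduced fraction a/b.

α = 1/4

F_att = 3/2·(g−p) = 3/2·(1,13) = (1.5000,19.5000)
o1: d²=404 > ρ²=52 → inactive
o2: d²=389 > ρ²=52 → inactive
o3: d²=72 > ρ²=52 → inactive
o4: d²=20 ≤ ρ²=52; F_rep = 28·(2,-4)/20² = (0.1400,-0.2800)
F = F_att + ΣF_rep = (1.6400,19.2200)
Δp = p'−p = (0.4100,4.8050); α = Δx/Fx = (41/100) / (41/25) = 1/4
check: Δy/Fy = (961/200) / (961/50) = 1/4 ✓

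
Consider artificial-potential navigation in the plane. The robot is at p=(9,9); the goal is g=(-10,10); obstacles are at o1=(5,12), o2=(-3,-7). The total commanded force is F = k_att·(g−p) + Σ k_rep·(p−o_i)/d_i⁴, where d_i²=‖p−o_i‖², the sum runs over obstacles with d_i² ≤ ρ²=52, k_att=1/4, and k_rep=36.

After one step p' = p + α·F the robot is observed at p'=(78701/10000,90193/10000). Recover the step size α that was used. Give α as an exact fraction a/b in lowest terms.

α = 1/4

F_att = 1/4·(g−p) = 1/4·(-19,1) = (-4.7500,0.2500)
o1: d²=25 ≤ ρ²=52; F_rep = 36·(4,-3)/25² = (0.2304,-0.1728)
o2: d²=400 > ρ²=52 → inactive
F = F_att + ΣF_rep = (-4.5196,0.0772)
Δp = p'−p = (-1.1299,0.0193); α = Δx/Fx = (-11299/10000) / (-11299/2500) = 1/4
check: Δy/Fy = (193/10000) / (193/2500) = 1/4 ✓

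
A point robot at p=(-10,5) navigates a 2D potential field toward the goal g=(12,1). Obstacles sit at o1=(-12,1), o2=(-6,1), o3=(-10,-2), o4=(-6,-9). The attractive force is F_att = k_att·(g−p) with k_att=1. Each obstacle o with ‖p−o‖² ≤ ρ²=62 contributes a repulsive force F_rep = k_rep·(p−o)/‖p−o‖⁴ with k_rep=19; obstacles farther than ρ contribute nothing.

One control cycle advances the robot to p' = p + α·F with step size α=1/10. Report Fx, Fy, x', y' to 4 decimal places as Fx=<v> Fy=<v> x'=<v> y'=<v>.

F_att = 1·(g−p) = 1·(22,-4) = (22.0000,-4.0000)
o1: d²=20 ≤ ρ²=62; F_rep = 19·(2,4)/20² = (0.0950,0.1900)
o2: d²=32 ≤ ρ²=62; F_rep = 19·(-4,4)/32² = (-0.0742,0.0742)
o3: d²=49 ≤ ρ²=62; F_rep = 19·(0,7)/49² = (0.0000,0.0554)
o4: d²=212 > ρ²=62 → inactive
F = F_att + ΣF_rep = (22.0208,-3.6804)
p' = p + 1/10·F = (-7.7979,4.6320)

Fx=22.0208 Fy=-3.6804 x'=-7.7979 y'=4.6320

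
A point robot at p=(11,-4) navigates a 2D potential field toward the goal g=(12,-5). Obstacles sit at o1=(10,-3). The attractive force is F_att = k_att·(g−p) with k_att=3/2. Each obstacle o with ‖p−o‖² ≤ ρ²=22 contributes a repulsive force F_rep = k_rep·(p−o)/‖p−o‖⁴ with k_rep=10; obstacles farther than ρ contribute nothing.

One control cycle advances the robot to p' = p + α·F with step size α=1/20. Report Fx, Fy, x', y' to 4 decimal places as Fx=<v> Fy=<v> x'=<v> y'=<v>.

F_att = 3/2·(g−p) = 3/2·(1,-1) = (1.5000,-1.5000)
o1: d²=2 ≤ ρ²=22; F_rep = 10·(1,-1)/2² = (2.5000,-2.5000)
F = F_att + ΣF_rep = (4.0000,-4.0000)
p' = p + 1/20·F = (11.2000,-4.2000)

Fx=4.0000 Fy=-4.0000 x'=11.2000 y'=-4.2000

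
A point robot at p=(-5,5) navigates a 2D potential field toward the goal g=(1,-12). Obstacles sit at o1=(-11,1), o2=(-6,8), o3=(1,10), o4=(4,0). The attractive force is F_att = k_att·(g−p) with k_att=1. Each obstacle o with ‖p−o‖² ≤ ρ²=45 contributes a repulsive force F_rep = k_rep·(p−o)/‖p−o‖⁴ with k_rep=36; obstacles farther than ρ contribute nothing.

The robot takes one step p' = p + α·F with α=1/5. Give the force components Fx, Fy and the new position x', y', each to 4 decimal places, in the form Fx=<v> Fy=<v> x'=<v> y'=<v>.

Fx=6.3600 Fy=-18.0800 x'=-3.7280 y'=1.3840

F_att = 1·(g−p) = 1·(6,-17) = (6.0000,-17.0000)
o1: d²=52 > ρ²=45 → inactive
o2: d²=10 ≤ ρ²=45; F_rep = 36·(1,-3)/10² = (0.3600,-1.0800)
o3: d²=61 > ρ²=45 → inactive
o4: d²=106 > ρ²=45 → inactive
F = F_att + ΣF_rep = (6.3600,-18.0800)
p' = p + 1/5·F = (-3.7280,1.3840)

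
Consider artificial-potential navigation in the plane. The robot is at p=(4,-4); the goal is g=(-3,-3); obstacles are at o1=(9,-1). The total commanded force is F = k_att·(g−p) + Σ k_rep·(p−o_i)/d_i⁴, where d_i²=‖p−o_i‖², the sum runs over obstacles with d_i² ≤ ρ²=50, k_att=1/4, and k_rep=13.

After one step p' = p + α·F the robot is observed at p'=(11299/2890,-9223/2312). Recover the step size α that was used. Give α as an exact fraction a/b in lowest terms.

α = 1/20

F_att = 1/4·(g−p) = 1/4·(-7,1) = (-1.7500,0.2500)
o1: d²=34 ≤ ρ²=50; F_rep = 13·(-5,-3)/34² = (-0.0562,-0.0337)
F = F_att + ΣF_rep = (-1.8062,0.2163)
Δp = p'−p = (-0.0903,0.0108); α = Δx/Fx = (-261/2890) / (-522/289) = 1/20
check: Δy/Fy = (25/2312) / (125/578) = 1/20 ✓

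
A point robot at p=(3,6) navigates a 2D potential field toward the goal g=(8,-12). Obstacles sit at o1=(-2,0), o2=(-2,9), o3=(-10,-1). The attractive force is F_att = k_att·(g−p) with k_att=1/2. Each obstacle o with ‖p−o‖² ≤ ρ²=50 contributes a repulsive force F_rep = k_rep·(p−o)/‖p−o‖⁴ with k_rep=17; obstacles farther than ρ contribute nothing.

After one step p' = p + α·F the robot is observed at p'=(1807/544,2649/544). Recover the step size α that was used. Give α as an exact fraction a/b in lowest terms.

F_att = 1/2·(g−p) = 1/2·(5,-18) = (2.5000,-9.0000)
o1: d²=61 > ρ²=50 → inactive
o2: d²=34 ≤ ρ²=50; F_rep = 17·(5,-3)/34² = (0.0735,-0.0441)
o3: d²=218 > ρ²=50 → inactive
F = F_att + ΣF_rep = (2.5735,-9.0441)
Δp = p'−p = (0.3217,-1.1305); α = Δx/Fx = (175/544) / (175/68) = 1/8
check: Δy/Fy = (-615/544) / (-615/68) = 1/8 ✓

α = 1/8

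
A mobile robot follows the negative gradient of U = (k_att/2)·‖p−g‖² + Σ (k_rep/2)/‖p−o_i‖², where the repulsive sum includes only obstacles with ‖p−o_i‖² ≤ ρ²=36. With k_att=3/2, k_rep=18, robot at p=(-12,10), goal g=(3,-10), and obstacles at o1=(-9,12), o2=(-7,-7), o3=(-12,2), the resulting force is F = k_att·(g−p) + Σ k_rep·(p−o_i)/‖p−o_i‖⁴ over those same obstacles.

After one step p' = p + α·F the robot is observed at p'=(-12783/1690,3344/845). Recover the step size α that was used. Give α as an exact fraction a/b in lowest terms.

α = 1/5

F_att = 3/2·(g−p) = 3/2·(15,-20) = (22.5000,-30.0000)
o1: d²=13 ≤ ρ²=36; F_rep = 18·(-3,-2)/13² = (-0.3195,-0.2130)
o2: d²=314 > ρ²=36 → inactive
o3: d²=64 > ρ²=36 → inactive
F = F_att + ΣF_rep = (22.1805,-30.2130)
Δp = p'−p = (4.4361,-6.0426); α = Δx/Fx = (7497/1690) / (7497/338) = 1/5
check: Δy/Fy = (-5106/845) / (-5106/169) = 1/5 ✓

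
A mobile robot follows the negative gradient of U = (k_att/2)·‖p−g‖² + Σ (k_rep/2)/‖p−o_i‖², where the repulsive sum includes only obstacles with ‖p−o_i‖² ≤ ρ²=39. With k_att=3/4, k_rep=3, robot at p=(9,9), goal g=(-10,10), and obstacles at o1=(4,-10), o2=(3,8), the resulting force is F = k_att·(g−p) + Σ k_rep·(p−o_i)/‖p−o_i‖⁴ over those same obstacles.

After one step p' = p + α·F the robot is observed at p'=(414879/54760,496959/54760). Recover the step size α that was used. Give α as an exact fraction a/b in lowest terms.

F_att = 3/4·(g−p) = 3/4·(-19,1) = (-14.2500,0.7500)
o1: d²=386 > ρ²=39 → inactive
o2: d²=37 ≤ ρ²=39; F_rep = 3·(6,1)/37² = (0.0131,0.0022)
F = F_att + ΣF_rep = (-14.2369,0.7522)
Δp = p'−p = (-1.4237,0.0752); α = Δx/Fx = (-77961/54760) / (-77961/5476) = 1/10
check: Δy/Fy = (4119/54760) / (4119/5476) = 1/10 ✓

α = 1/10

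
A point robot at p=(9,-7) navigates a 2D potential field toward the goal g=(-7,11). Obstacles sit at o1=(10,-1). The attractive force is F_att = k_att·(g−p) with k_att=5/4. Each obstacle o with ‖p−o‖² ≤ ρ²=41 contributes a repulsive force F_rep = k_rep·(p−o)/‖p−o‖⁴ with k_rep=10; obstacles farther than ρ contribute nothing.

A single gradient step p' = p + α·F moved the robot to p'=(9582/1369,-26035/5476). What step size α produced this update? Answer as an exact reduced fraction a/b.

α = 1/10

F_att = 5/4·(g−p) = 5/4·(-16,18) = (-20.0000,22.5000)
o1: d²=37 ≤ ρ²=41; F_rep = 10·(-1,-6)/37² = (-0.0073,-0.0438)
F = F_att + ΣF_rep = (-20.0073,22.4562)
Δp = p'−p = (-2.0007,2.2456); α = Δx/Fx = (-2739/1369) / (-27390/1369) = 1/10
check: Δy/Fy = (12297/5476) / (61485/2738) = 1/10 ✓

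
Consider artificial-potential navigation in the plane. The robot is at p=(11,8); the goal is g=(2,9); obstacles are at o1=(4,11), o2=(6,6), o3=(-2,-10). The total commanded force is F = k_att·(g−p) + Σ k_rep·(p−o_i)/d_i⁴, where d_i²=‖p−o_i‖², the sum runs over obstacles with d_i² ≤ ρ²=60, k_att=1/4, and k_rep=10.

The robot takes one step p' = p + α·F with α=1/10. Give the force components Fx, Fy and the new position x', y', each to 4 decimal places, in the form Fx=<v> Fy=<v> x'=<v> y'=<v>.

F_att = 1/4·(g−p) = 1/4·(-9,1) = (-2.2500,0.2500)
o1: d²=58 ≤ ρ²=60; F_rep = 10·(7,-3)/58² = (0.0208,-0.0089)
o2: d²=29 ≤ ρ²=60; F_rep = 10·(5,2)/29² = (0.0595,0.0238)
o3: d²=493 > ρ²=60 → inactive
F = F_att + ΣF_rep = (-2.1697,0.2649)
p' = p + 1/10·F = (10.7830,8.0265)

Fx=-2.1697 Fy=0.2649 x'=10.7830 y'=8.0265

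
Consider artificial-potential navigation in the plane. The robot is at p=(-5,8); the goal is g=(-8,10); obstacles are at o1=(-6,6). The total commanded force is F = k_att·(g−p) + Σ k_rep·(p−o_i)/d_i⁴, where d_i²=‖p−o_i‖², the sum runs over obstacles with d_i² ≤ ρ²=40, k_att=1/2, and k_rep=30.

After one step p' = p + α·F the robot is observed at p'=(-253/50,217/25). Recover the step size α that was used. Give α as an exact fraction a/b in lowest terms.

α = 1/5

F_att = 1/2·(g−p) = 1/2·(-3,2) = (-1.5000,1.0000)
o1: d²=5 ≤ ρ²=40; F_rep = 30·(1,2)/5² = (1.2000,2.4000)
F = F_att + ΣF_rep = (-0.3000,3.4000)
Δp = p'−p = (-0.0600,0.6800); α = Δx/Fx = (-3/50) / (-3/10) = 1/5
check: Δy/Fy = (17/25) / (17/5) = 1/5 ✓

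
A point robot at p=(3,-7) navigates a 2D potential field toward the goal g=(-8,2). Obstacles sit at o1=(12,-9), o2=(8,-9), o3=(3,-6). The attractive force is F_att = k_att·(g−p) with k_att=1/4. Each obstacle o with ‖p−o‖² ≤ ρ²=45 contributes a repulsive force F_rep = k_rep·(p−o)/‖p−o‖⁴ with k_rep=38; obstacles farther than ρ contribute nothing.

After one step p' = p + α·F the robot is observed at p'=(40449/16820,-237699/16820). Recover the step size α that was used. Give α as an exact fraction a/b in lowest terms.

α = 1/5

F_att = 1/4·(g−p) = 1/4·(-11,9) = (-2.7500,2.2500)
o1: d²=85 > ρ²=45 → inactive
o2: d²=29 ≤ ρ²=45; F_rep = 38·(-5,2)/29² = (-0.2259,0.0904)
o3: d²=1 ≤ ρ²=45; F_rep = 38·(0,-1)/1² = (0.0000,-38.0000)
F = F_att + ΣF_rep = (-2.9759,-35.6596)
Δp = p'−p = (-0.5952,-7.1319); α = Δx/Fx = (-10011/16820) / (-10011/3364) = 1/5
check: Δy/Fy = (-119959/16820) / (-119959/3364) = 1/5 ✓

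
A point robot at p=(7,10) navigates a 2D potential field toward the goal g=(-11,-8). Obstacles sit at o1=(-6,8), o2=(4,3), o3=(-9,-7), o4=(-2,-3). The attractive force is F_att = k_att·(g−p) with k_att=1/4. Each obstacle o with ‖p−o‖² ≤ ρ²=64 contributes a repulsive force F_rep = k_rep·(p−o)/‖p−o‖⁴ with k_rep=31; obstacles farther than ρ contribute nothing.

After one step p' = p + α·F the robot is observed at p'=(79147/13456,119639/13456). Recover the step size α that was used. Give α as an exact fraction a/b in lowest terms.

F_att = 1/4·(g−p) = 1/4·(-18,-18) = (-4.5000,-4.5000)
o1: d²=173 > ρ²=64 → inactive
o2: d²=58 ≤ ρ²=64; F_rep = 31·(3,7)/58² = (0.0276,0.0645)
o3: d²=545 > ρ²=64 → inactive
o4: d²=250 > ρ²=64 → inactive
F = F_att + ΣF_rep = (-4.4724,-4.4355)
Δp = p'−p = (-1.1181,-1.1089); α = Δx/Fx = (-15045/13456) / (-15045/3364) = 1/4
check: Δy/Fy = (-14921/13456) / (-14921/3364) = 1/4 ✓

α = 1/4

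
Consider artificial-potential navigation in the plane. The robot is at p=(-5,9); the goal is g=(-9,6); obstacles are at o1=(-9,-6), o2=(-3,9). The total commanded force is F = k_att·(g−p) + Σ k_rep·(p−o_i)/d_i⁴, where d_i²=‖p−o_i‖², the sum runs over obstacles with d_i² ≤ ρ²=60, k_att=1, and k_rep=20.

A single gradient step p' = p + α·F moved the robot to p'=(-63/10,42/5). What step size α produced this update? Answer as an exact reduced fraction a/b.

F_att = 1·(g−p) = 1·(-4,-3) = (-4.0000,-3.0000)
o1: d²=241 > ρ²=60 → inactive
o2: d²=4 ≤ ρ²=60; F_rep = 20·(-2,0)/4² = (-2.5000,0.0000)
F = F_att + ΣF_rep = (-6.5000,-3.0000)
Δp = p'−p = (-1.3000,-0.6000); α = Δx/Fx = (-13/10) / (-13/2) = 1/5
check: Δy/Fy = (-3/5) / (-3) = 1/5 ✓

α = 1/5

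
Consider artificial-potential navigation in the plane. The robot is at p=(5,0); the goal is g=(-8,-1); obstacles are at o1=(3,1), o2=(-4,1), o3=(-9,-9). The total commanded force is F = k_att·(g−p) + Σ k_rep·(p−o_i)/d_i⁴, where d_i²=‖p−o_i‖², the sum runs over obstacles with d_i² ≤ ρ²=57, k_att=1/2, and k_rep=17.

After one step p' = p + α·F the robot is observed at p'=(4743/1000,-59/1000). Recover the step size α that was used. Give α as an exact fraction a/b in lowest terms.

F_att = 1/2·(g−p) = 1/2·(-13,-1) = (-6.5000,-0.5000)
o1: d²=5 ≤ ρ²=57; F_rep = 17·(2,-1)/5² = (1.3600,-0.6800)
o2: d²=82 > ρ²=57 → inactive
o3: d²=277 > ρ²=57 → inactive
F = F_att + ΣF_rep = (-5.1400,-1.1800)
Δp = p'−p = (-0.2570,-0.0590); α = Δx/Fx = (-257/1000) / (-257/50) = 1/20
check: Δy/Fy = (-59/1000) / (-59/50) = 1/20 ✓

α = 1/20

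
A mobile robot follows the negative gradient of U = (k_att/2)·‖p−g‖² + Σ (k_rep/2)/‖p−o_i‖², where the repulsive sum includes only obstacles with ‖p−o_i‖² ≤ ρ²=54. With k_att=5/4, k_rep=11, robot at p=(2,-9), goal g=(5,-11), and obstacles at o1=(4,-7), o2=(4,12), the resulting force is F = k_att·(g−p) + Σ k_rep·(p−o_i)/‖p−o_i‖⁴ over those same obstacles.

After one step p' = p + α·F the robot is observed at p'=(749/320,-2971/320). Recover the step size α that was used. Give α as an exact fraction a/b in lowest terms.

F_att = 5/4·(g−p) = 5/4·(3,-2) = (3.7500,-2.5000)
o1: d²=8 ≤ ρ²=54; F_rep = 11·(-2,-2)/8² = (-0.3438,-0.3438)
o2: d²=445 > ρ²=54 → inactive
F = F_att + ΣF_rep = (3.4062,-2.8438)
Δp = p'−p = (0.3406,-0.2844); α = Δx/Fx = (109/320) / (109/32) = 1/10
check: Δy/Fy = (-91/320) / (-91/32) = 1/10 ✓

α = 1/10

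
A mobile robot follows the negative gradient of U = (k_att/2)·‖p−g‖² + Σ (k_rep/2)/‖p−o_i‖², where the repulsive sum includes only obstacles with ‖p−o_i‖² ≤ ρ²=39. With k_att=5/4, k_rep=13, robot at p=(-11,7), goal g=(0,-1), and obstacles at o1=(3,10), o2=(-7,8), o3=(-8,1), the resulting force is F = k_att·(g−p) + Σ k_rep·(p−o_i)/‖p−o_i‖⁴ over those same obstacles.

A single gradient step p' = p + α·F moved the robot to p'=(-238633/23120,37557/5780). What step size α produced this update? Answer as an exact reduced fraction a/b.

α = 1/20

F_att = 5/4·(g−p) = 5/4·(11,-8) = (13.7500,-10.0000)
o1: d²=205 > ρ²=39 → inactive
o2: d²=17 ≤ ρ²=39; F_rep = 13·(-4,-1)/17² = (-0.1799,-0.0450)
o3: d²=45 > ρ²=39 → inactive
F = F_att + ΣF_rep = (13.5701,-10.0450)
Δp = p'−p = (0.6785,-0.5022); α = Δx/Fx = (15687/23120) / (15687/1156) = 1/20
check: Δy/Fy = (-2903/5780) / (-2903/289) = 1/20 ✓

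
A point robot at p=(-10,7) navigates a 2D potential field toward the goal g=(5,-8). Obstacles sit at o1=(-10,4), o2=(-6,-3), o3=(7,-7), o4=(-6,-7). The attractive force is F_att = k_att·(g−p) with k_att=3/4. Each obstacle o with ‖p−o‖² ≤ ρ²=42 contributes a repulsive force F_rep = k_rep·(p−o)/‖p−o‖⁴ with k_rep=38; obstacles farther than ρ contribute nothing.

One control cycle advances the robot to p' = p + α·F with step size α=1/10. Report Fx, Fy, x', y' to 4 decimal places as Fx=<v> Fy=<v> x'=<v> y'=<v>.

F_att = 3/4·(g−p) = 3/4·(15,-15) = (11.2500,-11.2500)
o1: d²=9 ≤ ρ²=42; F_rep = 38·(0,3)/9² = (0.0000,1.4074)
o2: d²=116 > ρ²=42 → inactive
o3: d²=485 > ρ²=42 → inactive
o4: d²=212 > ρ²=42 → inactive
F = F_att + ΣF_rep = (11.2500,-9.8426)
p' = p + 1/10·F = (-8.8750,6.0157)

Fx=11.2500 Fy=-9.8426 x'=-8.8750 y'=6.0157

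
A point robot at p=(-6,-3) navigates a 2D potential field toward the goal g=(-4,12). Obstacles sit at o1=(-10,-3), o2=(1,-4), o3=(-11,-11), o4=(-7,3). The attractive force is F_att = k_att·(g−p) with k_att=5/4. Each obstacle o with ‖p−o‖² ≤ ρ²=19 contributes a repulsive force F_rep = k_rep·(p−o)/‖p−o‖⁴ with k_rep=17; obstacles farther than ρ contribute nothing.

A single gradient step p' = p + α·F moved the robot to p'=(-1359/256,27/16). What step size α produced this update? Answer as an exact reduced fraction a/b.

F_att = 5/4·(g−p) = 5/4·(2,15) = (2.5000,18.7500)
o1: d²=16 ≤ ρ²=19; F_rep = 17·(4,0)/16² = (0.2656,0.0000)
o2: d²=50 > ρ²=19 → inactive
o3: d²=89 > ρ²=19 → inactive
o4: d²=37 > ρ²=19 → inactive
F = F_att + ΣF_rep = (2.7656,18.7500)
Δp = p'−p = (0.6914,4.6875); α = Δx/Fx = (177/256) / (177/64) = 1/4
check: Δy/Fy = (75/16) / (75/4) = 1/4 ✓

α = 1/4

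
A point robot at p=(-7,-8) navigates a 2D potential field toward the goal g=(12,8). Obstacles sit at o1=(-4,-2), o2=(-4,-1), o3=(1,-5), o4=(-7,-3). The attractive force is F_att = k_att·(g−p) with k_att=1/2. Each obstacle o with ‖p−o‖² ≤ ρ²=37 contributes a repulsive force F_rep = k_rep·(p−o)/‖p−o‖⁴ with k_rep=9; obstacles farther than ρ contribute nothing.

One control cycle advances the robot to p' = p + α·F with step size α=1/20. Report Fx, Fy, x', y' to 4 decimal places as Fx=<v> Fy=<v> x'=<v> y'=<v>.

F_att = 1/2·(g−p) = 1/2·(19,16) = (9.5000,8.0000)
o1: d²=45 > ρ²=37 → inactive
o2: d²=58 > ρ²=37 → inactive
o3: d²=73 > ρ²=37 → inactive
o4: d²=25 ≤ ρ²=37; F_rep = 9·(0,-5)/25² = (0.0000,-0.0720)
F = F_att + ΣF_rep = (9.5000,7.9280)
p' = p + 1/20·F = (-6.5250,-7.6036)

Fx=9.5000 Fy=7.9280 x'=-6.5250 y'=-7.6036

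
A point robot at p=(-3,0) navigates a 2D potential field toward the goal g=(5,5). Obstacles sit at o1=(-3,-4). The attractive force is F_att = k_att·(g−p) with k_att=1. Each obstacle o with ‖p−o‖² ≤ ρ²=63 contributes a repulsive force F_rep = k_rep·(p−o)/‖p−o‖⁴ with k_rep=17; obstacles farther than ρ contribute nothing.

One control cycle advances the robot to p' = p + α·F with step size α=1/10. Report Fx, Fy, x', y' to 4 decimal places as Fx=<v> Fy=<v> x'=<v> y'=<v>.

F_att = 1·(g−p) = 1·(8,5) = (8.0000,5.0000)
o1: d²=16 ≤ ρ²=63; F_rep = 17·(0,4)/16² = (0.0000,0.2656)
F = F_att + ΣF_rep = (8.0000,5.2656)
p' = p + 1/10·F = (-2.2000,0.5266)

Fx=8.0000 Fy=5.2656 x'=-2.2000 y'=0.5266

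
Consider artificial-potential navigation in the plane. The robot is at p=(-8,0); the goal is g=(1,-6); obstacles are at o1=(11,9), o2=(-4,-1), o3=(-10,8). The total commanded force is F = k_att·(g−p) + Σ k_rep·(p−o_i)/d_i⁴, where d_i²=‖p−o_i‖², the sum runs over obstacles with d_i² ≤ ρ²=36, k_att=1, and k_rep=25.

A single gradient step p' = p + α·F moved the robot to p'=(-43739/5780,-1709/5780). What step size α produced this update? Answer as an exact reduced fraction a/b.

α = 1/20

F_att = 1·(g−p) = 1·(9,-6) = (9.0000,-6.0000)
o1: d²=442 > ρ²=36 → inactive
o2: d²=17 ≤ ρ²=36; F_rep = 25·(-4,1)/17² = (-0.3460,0.0865)
o3: d²=68 > ρ²=36 → inactive
F = F_att + ΣF_rep = (8.6540,-5.9135)
Δp = p'−p = (0.4327,-0.2957); α = Δx/Fx = (2501/5780) / (2501/289) = 1/20
check: Δy/Fy = (-1709/5780) / (-1709/289) = 1/20 ✓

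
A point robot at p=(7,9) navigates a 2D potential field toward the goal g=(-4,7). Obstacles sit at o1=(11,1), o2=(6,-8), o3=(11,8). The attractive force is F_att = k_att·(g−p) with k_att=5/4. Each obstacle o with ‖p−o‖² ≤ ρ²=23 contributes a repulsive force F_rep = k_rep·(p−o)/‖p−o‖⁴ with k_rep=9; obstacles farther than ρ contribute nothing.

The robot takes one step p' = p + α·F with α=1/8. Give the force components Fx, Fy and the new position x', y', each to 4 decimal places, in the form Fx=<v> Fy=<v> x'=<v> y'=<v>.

Fx=-13.8746 Fy=-2.4689 x'=5.2657 y'=8.6914

F_att = 5/4·(g−p) = 5/4·(-11,-2) = (-13.7500,-2.5000)
o1: d²=80 > ρ²=23 → inactive
o2: d²=290 > ρ²=23 → inactive
o3: d²=17 ≤ ρ²=23; F_rep = 9·(-4,1)/17² = (-0.1246,0.0311)
F = F_att + ΣF_rep = (-13.8746,-2.4689)
p' = p + 1/8·F = (5.2657,8.6914)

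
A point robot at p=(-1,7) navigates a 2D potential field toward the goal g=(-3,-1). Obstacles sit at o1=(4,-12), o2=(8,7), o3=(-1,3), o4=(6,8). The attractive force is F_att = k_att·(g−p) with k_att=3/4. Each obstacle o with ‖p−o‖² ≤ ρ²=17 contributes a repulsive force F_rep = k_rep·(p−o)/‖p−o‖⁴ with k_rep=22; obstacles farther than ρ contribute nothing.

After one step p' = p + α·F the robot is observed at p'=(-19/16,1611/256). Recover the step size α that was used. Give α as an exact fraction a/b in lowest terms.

F_att = 3/4·(g−p) = 3/4·(-2,-8) = (-1.5000,-6.0000)
o1: d²=386 > ρ²=17 → inactive
o2: d²=81 > ρ²=17 → inactive
o3: d²=16 ≤ ρ²=17; F_rep = 22·(0,4)/16² = (0.0000,0.3438)
o4: d²=50 > ρ²=17 → inactive
F = F_att + ΣF_rep = (-1.5000,-5.6562)
Δp = p'−p = (-0.1875,-0.7070); α = Δx/Fx = (-3/16) / (-3/2) = 1/8
check: Δy/Fy = (-181/256) / (-181/32) = 1/8 ✓

α = 1/8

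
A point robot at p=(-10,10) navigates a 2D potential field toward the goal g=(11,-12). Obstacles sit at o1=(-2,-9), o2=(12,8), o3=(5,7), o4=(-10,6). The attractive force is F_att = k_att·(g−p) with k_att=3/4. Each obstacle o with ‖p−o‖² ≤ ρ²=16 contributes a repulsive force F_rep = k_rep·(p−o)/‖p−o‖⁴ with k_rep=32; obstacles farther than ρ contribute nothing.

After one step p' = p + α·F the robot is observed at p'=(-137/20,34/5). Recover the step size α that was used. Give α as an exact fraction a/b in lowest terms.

F_att = 3/4·(g−p) = 3/4·(21,-22) = (15.7500,-16.5000)
o1: d²=425 > ρ²=16 → inactive
o2: d²=488 > ρ²=16 → inactive
o3: d²=234 > ρ²=16 → inactive
o4: d²=16 ≤ ρ²=16; F_rep = 32·(0,4)/16² = (0.0000,0.5000)
F = F_att + ΣF_rep = (15.7500,-16.0000)
Δp = p'−p = (3.1500,-3.2000); α = Δx/Fx = (63/20) / (63/4) = 1/5
check: Δy/Fy = (-16/5) / (-16) = 1/5 ✓

α = 1/5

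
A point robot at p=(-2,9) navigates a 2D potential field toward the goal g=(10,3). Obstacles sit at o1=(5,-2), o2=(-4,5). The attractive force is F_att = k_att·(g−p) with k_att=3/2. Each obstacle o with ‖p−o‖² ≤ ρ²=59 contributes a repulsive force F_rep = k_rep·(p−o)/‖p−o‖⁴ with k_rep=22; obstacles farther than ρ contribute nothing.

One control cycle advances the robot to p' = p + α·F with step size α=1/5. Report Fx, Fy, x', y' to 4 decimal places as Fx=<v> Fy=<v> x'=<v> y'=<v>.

F_att = 3/2·(g−p) = 3/2·(12,-6) = (18.0000,-9.0000)
o1: d²=170 > ρ²=59 → inactive
o2: d²=20 ≤ ρ²=59; F_rep = 22·(2,4)/20² = (0.1100,0.2200)
F = F_att + ΣF_rep = (18.1100,-8.7800)
p' = p + 1/5·F = (1.6220,7.2440)

Fx=18.1100 Fy=-8.7800 x'=1.6220 y'=7.2440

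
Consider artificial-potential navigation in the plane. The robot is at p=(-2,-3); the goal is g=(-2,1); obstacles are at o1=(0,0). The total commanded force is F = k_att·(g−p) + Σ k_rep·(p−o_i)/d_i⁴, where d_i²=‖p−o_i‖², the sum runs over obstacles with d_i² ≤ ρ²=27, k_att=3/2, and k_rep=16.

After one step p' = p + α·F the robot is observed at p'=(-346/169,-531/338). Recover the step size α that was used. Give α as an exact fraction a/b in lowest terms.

α = 1/4

F_att = 3/2·(g−p) = 3/2·(0,4) = (0.0000,6.0000)
o1: d²=13 ≤ ρ²=27; F_rep = 16·(-2,-3)/13² = (-0.1893,-0.2840)
F = F_att + ΣF_rep = (-0.1893,5.7160)
Δp = p'−p = (-0.0473,1.4290); α = Δx/Fx = (-8/169) / (-32/169) = 1/4
check: Δy/Fy = (483/338) / (966/169) = 1/4 ✓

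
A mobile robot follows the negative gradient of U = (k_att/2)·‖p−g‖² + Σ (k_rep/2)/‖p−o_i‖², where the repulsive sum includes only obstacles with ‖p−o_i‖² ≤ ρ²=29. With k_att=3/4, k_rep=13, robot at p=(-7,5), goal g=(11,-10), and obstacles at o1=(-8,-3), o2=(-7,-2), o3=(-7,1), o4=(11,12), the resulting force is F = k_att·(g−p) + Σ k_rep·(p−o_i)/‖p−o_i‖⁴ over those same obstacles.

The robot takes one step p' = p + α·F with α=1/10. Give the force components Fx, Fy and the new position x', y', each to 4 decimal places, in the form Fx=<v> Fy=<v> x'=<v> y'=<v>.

Fx=13.5000 Fy=-11.0469 x'=-5.6500 y'=3.8953

F_att = 3/4·(g−p) = 3/4·(18,-15) = (13.5000,-11.2500)
o1: d²=65 > ρ²=29 → inactive
o2: d²=49 > ρ²=29 → inactive
o3: d²=16 ≤ ρ²=29; F_rep = 13·(0,4)/16² = (0.0000,0.2031)
o4: d²=373 > ρ²=29 → inactive
F = F_att + ΣF_rep = (13.5000,-11.0469)
p' = p + 1/10·F = (-5.6500,3.8953)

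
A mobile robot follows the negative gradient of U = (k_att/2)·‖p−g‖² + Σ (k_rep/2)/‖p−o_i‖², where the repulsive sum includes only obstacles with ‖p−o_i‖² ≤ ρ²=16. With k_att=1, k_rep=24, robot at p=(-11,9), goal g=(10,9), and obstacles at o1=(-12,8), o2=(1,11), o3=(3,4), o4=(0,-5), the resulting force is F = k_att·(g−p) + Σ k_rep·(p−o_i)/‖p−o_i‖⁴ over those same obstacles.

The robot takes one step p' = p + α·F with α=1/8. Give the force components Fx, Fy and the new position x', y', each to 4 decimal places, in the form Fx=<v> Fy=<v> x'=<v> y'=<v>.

Fx=27.0000 Fy=6.0000 x'=-7.6250 y'=9.7500

F_att = 1·(g−p) = 1·(21,0) = (21.0000,0.0000)
o1: d²=2 ≤ ρ²=16; F_rep = 24·(1,1)/2² = (6.0000,6.0000)
o2: d²=148 > ρ²=16 → inactive
o3: d²=221 > ρ²=16 → inactive
o4: d²=317 > ρ²=16 → inactive
F = F_att + ΣF_rep = (27.0000,6.0000)
p' = p + 1/8·F = (-7.6250,9.7500)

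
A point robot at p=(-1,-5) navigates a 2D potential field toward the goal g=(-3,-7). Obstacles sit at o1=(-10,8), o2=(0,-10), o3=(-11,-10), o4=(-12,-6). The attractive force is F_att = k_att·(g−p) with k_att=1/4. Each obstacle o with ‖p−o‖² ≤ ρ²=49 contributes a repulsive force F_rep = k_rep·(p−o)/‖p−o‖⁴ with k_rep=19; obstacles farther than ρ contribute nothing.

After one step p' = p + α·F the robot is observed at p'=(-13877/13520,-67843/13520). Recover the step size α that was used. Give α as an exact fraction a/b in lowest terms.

F_att = 1/4·(g−p) = 1/4·(-2,-2) = (-0.5000,-0.5000)
o1: d²=250 > ρ²=49 → inactive
o2: d²=26 ≤ ρ²=49; F_rep = 19·(-1,5)/26² = (-0.0281,0.1405)
o3: d²=125 > ρ²=49 → inactive
o4: d²=122 > ρ²=49 → inactive
F = F_att + ΣF_rep = (-0.5281,-0.3595)
Δp = p'−p = (-0.0264,-0.0180); α = Δx/Fx = (-357/13520) / (-357/676) = 1/20
check: Δy/Fy = (-243/13520) / (-243/676) = 1/20 ✓

α = 1/20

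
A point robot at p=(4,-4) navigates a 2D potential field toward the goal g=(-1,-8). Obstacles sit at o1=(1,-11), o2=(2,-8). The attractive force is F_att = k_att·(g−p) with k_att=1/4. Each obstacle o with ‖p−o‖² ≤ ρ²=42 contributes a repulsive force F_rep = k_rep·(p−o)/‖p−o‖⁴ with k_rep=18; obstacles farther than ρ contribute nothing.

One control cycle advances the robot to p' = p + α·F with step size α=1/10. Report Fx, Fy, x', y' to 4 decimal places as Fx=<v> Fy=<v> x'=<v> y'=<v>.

F_att = 1/4·(g−p) = 1/4·(-5,-4) = (-1.2500,-1.0000)
o1: d²=58 > ρ²=42 → inactive
o2: d²=20 ≤ ρ²=42; F_rep = 18·(2,4)/20² = (0.0900,0.1800)
F = F_att + ΣF_rep = (-1.1600,-0.8200)
p' = p + 1/10·F = (3.8840,-4.0820)

Fx=-1.1600 Fy=-0.8200 x'=3.8840 y'=-4.0820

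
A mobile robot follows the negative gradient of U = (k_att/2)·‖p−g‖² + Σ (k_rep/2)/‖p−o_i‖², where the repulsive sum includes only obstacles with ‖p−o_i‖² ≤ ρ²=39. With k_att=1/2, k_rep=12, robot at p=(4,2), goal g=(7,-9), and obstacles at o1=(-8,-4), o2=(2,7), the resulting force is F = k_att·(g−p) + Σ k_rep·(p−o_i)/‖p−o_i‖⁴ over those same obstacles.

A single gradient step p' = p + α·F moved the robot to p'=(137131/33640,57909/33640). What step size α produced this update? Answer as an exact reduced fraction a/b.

F_att = 1/2·(g−p) = 1/2·(3,-11) = (1.5000,-5.5000)
o1: d²=180 > ρ²=39 → inactive
o2: d²=29 ≤ ρ²=39; F_rep = 12·(2,-5)/29² = (0.0285,-0.0713)
F = F_att + ΣF_rep = (1.5285,-5.5713)
Δp = p'−p = (0.0764,-0.2786); α = Δx/Fx = (2571/33640) / (2571/1682) = 1/20
check: Δy/Fy = (-9371/33640) / (-9371/1682) = 1/20 ✓

α = 1/20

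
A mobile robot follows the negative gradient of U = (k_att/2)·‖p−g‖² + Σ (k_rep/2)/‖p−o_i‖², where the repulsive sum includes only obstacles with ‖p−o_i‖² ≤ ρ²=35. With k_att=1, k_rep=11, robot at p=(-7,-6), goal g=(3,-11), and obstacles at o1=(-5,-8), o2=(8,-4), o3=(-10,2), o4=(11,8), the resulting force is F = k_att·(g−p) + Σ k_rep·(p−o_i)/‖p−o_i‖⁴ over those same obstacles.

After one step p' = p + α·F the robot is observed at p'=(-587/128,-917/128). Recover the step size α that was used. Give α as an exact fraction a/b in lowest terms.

α = 1/4

F_att = 1·(g−p) = 1·(10,-5) = (10.0000,-5.0000)
o1: d²=8 ≤ ρ²=35; F_rep = 11·(-2,2)/8² = (-0.3438,0.3438)
o2: d²=229 > ρ²=35 → inactive
o3: d²=73 > ρ²=35 → inactive
o4: d²=520 > ρ²=35 → inactive
F = F_att + ΣF_rep = (9.6562,-4.6562)
Δp = p'−p = (2.4141,-1.1641); α = Δx/Fx = (309/128) / (309/32) = 1/4
check: Δy/Fy = (-149/128) / (-149/32) = 1/4 ✓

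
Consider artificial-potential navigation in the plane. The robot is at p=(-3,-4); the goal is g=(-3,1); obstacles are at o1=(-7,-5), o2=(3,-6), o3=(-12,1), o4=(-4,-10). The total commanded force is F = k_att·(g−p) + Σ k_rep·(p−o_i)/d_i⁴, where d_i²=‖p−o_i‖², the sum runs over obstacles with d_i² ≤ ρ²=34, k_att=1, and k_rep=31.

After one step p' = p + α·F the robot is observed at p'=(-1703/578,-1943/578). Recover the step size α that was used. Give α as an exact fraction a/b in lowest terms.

F_att = 1·(g−p) = 1·(0,5) = (0.0000,5.0000)
o1: d²=17 ≤ ρ²=34; F_rep = 31·(4,1)/17² = (0.4291,0.1073)
o2: d²=40 > ρ²=34 → inactive
o3: d²=106 > ρ²=34 → inactive
o4: d²=37 > ρ²=34 → inactive
F = F_att + ΣF_rep = (0.4291,5.1073)
Δp = p'−p = (0.0536,0.6384); α = Δx/Fx = (31/578) / (124/289) = 1/8
check: Δy/Fy = (369/578) / (1476/289) = 1/8 ✓

α = 1/8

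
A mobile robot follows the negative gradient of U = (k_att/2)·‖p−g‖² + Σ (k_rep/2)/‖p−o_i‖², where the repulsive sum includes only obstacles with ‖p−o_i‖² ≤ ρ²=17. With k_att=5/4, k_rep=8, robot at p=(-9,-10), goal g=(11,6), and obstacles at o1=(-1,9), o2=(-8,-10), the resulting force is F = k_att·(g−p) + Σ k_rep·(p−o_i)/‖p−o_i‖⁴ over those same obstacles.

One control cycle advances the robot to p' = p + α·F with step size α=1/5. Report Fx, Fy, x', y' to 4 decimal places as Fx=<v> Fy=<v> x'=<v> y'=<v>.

Fx=17.0000 Fy=20.0000 x'=-5.6000 y'=-6.0000

F_att = 5/4·(g−p) = 5/4·(20,16) = (25.0000,20.0000)
o1: d²=425 > ρ²=17 → inactive
o2: d²=1 ≤ ρ²=17; F_rep = 8·(-1,0)/1² = (-8.0000,0.0000)
F = F_att + ΣF_rep = (17.0000,20.0000)
p' = p + 1/5·F = (-5.6000,-6.0000)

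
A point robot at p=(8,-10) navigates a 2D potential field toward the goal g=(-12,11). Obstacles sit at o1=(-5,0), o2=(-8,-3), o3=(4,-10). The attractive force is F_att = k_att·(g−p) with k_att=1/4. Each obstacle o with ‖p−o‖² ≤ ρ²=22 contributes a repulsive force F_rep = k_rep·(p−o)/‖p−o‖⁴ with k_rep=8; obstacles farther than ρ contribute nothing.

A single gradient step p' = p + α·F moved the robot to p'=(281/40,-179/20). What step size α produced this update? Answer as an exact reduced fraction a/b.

α = 1/5

F_att = 1/4·(g−p) = 1/4·(-20,21) = (-5.0000,5.2500)
o1: d²=269 > ρ²=22 → inactive
o2: d²=305 > ρ²=22 → inactive
o3: d²=16 ≤ ρ²=22; F_rep = 8·(4,0)/16² = (0.1250,0.0000)
F = F_att + ΣF_rep = (-4.8750,5.2500)
Δp = p'−p = (-0.9750,1.0500); α = Δx/Fx = (-39/40) / (-39/8) = 1/5
check: Δy/Fy = (21/20) / (21/4) = 1/5 ✓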